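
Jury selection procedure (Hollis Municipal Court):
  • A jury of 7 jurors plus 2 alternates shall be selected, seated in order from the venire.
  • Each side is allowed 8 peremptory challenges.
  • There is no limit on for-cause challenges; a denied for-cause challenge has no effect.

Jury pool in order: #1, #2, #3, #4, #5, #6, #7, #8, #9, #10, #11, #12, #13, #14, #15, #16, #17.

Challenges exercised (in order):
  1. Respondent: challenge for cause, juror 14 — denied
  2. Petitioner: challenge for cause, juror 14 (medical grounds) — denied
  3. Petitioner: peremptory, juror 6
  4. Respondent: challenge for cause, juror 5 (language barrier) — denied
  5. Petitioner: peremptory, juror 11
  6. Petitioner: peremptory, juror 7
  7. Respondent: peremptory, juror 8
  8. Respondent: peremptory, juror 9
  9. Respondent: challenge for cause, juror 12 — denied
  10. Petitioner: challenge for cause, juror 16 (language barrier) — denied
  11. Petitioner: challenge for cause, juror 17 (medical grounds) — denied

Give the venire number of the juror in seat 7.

Removed: #6, #7, #8, #9, #11. (#5, #12, #14, #16, #17 stay — for-cause denied.)
Seating in order: seats 1–7 → #1, #2, #3, #4, #5, #10, #12; alternates → #13, #14.
So seat 7 is #12.

12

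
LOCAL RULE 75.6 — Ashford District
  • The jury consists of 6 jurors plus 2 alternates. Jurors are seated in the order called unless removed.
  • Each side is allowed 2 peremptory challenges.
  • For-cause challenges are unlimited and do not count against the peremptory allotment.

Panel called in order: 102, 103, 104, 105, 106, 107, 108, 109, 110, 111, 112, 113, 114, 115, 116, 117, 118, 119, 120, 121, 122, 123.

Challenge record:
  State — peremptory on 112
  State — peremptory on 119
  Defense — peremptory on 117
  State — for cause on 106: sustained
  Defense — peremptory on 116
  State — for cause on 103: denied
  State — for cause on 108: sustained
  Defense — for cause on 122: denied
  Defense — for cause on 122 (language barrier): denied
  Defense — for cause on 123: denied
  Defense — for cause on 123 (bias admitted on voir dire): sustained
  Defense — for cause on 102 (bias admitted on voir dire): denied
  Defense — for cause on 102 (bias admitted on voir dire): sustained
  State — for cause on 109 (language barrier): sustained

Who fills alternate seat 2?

114

Removed: #102, #106, #108, #109, #112, #116, #117, #119, #123. (#103, #122 stay — for-cause denied.)
Seating in order: seats 1–6 → #103, #104, #105, #107, #110, #111; alternates → #113, #114.
So alternate 2 is #114.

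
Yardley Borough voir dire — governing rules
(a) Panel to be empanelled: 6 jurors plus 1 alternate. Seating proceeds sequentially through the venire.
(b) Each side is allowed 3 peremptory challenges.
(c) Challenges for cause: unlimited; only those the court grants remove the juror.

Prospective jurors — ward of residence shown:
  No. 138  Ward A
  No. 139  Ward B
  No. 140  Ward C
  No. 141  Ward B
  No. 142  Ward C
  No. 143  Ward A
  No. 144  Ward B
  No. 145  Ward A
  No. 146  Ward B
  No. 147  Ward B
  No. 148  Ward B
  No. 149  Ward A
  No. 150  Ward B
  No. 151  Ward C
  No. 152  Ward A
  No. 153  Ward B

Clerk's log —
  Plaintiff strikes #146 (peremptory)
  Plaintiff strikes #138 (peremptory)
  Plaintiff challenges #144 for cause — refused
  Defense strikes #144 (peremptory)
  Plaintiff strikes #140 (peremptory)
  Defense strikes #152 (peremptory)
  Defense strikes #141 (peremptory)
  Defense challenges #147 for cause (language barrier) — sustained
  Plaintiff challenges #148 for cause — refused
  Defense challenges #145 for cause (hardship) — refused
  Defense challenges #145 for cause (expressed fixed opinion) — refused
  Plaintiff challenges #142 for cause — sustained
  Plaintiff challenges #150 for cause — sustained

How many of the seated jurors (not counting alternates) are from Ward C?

1

Removed: #138, #140, #141, #142, #144, #146, #147, #150, #152.
Seated jurors 1–6: #139, #143, #145, #148, #149, #151 (alternates #153 not counted).
Of those, in Ward C: #151 → 1.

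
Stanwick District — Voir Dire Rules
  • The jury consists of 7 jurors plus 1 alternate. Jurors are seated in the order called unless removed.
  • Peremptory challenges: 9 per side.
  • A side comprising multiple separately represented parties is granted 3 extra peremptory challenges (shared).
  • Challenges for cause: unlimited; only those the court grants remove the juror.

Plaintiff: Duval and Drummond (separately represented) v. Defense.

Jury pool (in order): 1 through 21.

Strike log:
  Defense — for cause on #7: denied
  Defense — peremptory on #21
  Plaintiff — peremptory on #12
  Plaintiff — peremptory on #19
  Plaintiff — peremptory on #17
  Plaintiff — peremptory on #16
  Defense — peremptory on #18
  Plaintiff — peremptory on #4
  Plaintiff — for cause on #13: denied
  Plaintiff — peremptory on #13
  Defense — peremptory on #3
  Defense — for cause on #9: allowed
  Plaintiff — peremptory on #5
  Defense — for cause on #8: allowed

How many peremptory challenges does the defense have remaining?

Defense allotment: 9.
Defense peremptories used: #21, #18, #3 — 3 (for-cause on #7, #9, #8 don't count).
Remaining: 9 − 3 = 6.

6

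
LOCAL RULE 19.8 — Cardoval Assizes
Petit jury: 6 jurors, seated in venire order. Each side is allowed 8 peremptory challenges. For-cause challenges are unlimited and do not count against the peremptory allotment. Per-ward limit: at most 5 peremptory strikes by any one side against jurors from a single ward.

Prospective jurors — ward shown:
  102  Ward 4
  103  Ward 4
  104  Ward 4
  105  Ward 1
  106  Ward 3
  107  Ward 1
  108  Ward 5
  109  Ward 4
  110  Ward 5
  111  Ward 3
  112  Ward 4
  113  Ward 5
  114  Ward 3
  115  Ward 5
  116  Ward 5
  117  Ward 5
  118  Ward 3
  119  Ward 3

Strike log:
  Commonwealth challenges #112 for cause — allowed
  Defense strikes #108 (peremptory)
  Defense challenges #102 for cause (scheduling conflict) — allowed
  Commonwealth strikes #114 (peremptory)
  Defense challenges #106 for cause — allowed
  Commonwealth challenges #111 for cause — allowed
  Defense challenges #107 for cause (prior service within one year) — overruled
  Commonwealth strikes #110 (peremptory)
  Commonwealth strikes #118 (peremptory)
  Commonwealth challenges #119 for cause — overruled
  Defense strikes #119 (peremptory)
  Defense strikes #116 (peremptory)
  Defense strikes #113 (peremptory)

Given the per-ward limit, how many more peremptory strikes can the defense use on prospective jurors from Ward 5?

2

Defense peremptories so far: #108, #119, #116, #113 — 4 of 8 used, 4 left overall.
Against Ward 5: #108, #116, #113 — 3 used; per-ward cap 5 leaves 2.
Binding limit: min(4, 2) = 2.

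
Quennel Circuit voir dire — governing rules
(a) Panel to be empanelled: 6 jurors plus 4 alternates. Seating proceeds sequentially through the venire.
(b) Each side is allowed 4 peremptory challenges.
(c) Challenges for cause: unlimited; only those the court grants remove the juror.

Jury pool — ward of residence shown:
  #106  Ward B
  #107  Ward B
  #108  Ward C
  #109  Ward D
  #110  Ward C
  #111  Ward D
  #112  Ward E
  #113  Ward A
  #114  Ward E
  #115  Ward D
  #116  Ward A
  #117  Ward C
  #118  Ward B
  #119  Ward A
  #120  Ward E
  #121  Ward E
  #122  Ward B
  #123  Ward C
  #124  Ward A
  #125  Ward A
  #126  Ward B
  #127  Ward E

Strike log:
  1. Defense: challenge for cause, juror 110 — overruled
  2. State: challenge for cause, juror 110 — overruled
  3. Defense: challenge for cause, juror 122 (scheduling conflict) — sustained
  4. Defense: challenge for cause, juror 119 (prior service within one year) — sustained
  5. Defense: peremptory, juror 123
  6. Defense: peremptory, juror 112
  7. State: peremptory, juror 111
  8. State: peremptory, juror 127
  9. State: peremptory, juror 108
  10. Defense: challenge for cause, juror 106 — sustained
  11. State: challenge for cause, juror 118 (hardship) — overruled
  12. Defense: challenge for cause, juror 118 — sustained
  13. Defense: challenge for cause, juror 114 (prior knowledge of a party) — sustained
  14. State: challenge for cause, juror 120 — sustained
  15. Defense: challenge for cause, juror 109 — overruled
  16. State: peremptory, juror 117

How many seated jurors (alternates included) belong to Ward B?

2

Removed: #106, #108, #111, #112, #114, #117, #118, #119, #120, #122, #123, #127.
Seated (10 incl. alternates): #107, #109, #110, #113, #115, #116, #121, #124, #125, #126.
Of those, in Ward B: #107, #126 → 2.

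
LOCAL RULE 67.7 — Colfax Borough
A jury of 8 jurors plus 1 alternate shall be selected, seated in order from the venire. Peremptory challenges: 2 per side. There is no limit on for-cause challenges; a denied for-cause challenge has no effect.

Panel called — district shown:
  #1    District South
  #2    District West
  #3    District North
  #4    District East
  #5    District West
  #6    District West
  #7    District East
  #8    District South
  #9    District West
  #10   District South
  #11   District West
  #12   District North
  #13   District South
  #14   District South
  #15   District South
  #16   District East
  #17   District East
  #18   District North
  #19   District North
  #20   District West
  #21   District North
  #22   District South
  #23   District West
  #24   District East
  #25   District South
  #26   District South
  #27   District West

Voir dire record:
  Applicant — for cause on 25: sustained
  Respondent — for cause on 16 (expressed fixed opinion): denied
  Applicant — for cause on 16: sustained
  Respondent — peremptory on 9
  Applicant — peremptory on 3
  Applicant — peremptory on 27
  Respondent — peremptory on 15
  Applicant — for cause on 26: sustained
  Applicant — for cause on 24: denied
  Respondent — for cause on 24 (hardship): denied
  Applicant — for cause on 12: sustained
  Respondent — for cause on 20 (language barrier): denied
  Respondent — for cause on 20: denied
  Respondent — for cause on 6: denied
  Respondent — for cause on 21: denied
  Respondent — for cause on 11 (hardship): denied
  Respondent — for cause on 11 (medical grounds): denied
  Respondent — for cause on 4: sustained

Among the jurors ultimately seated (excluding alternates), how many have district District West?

4

Removed: #3, #4, #9, #12, #15, #16, #25, #26, #27.
Seated jurors 1–8: #1, #2, #5, #6, #7, #8, #10, #11 (alternates #13 not counted).
Of those, in District West: #2, #5, #6, #11 → 4.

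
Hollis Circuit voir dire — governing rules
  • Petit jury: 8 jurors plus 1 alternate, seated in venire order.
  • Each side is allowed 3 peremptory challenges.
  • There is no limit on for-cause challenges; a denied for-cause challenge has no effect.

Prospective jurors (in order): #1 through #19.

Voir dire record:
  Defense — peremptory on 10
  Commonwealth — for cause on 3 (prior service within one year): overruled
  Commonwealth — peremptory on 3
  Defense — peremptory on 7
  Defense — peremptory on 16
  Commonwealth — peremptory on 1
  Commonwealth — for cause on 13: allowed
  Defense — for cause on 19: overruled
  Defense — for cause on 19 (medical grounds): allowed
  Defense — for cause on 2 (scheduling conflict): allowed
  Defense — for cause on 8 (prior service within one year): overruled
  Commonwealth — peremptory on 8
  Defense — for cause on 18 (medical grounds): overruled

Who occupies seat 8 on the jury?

15

Removed: #1, #2, #3, #7, #8, #10, #13, #16, #19. (#18 stays — for-cause denied.)
Seating in order: seats 1–8 → #4, #5, #6, #9, #11, #12, #14, #15; alternates → #17.
So seat 8 is #15.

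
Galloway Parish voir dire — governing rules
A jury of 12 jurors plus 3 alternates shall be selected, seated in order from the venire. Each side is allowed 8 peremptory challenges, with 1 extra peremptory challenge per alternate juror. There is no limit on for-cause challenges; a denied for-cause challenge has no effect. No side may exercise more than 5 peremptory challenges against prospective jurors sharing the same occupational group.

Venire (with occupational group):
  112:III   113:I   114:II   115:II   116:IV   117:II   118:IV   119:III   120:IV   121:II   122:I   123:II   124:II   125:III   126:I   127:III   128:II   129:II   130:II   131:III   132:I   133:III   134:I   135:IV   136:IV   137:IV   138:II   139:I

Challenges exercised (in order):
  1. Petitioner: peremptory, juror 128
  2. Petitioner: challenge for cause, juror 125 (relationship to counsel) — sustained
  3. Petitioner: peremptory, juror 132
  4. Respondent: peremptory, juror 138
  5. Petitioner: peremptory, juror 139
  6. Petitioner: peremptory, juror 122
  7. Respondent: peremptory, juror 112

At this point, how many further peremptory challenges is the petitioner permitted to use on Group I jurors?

Petitioner peremptories so far: #128, #132, #139, #122 — 4 of 11 used, 7 left overall.
Against Group I: #132, #139, #122 — 3 used; per-group cap 5 leaves 2.
Binding limit: min(7, 2) = 2.

2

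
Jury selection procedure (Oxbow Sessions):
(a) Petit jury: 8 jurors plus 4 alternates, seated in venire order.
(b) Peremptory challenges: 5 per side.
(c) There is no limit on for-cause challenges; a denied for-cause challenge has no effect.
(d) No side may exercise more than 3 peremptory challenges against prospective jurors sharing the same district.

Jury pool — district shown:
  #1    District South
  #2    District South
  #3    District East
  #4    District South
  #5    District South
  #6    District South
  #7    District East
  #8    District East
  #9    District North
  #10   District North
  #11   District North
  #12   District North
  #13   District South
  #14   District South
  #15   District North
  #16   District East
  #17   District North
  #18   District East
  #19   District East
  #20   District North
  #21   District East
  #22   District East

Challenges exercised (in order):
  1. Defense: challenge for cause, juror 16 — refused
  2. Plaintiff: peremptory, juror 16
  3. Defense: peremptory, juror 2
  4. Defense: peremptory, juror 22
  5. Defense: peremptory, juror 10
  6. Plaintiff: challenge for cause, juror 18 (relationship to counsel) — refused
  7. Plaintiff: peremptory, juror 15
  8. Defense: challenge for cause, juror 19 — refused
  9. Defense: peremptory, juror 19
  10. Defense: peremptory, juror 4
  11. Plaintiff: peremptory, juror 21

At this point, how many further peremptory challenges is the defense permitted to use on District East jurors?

0

Defense peremptories so far: #2, #22, #10, #19, #4 — 5 of 5 used, 0 left overall.
Against District East: #22, #19 — 2 used; per-district cap 3 leaves 1.
Binding limit: min(0, 1) = 0.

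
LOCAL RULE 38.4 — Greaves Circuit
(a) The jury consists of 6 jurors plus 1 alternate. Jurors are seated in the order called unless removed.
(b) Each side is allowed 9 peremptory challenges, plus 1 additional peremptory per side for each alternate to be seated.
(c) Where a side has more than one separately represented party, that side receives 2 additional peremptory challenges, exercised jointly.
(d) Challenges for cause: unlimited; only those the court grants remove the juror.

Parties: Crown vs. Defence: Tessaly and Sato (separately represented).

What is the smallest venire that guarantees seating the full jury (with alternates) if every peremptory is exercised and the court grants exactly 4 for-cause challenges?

33

Seats to fill: 6 + 1 alternates = 7.
Peremptories — Crown: 9 + 1×1 = 10; Defence: 9 + 1×1 + 2 = 12; total 22.
For-cause removals: 4.
Minimum venire: 7 + 22 + 4 = 33.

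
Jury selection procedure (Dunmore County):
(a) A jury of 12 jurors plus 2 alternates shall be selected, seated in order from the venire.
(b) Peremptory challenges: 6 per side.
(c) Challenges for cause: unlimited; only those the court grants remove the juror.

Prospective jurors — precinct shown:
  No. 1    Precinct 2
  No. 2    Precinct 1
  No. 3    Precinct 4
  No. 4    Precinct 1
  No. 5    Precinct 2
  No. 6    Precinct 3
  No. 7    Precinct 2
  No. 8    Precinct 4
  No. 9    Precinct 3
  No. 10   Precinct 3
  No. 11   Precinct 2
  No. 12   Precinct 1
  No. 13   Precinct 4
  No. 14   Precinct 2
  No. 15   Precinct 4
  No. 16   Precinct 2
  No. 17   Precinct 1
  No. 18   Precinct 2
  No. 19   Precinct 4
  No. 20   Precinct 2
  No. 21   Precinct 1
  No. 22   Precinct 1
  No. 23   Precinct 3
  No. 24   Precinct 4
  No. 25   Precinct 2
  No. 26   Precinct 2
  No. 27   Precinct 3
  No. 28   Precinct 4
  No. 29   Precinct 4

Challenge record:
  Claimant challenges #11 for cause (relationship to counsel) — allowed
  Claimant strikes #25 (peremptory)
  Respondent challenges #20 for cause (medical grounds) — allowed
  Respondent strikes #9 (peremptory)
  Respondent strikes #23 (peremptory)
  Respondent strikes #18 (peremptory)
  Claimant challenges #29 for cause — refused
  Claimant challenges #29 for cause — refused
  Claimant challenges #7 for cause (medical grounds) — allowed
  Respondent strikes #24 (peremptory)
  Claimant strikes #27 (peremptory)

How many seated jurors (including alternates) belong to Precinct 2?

4

Removed: #7, #9, #11, #18, #20, #23, #24, #25, #27.
Seated (14 incl. alternates): #1, #2, #3, #4, #5, #6, #8, #10, #12, #13, #14, #15, #16, #17.
Of those, in Precinct 2: #1, #5, #14, #16 → 4.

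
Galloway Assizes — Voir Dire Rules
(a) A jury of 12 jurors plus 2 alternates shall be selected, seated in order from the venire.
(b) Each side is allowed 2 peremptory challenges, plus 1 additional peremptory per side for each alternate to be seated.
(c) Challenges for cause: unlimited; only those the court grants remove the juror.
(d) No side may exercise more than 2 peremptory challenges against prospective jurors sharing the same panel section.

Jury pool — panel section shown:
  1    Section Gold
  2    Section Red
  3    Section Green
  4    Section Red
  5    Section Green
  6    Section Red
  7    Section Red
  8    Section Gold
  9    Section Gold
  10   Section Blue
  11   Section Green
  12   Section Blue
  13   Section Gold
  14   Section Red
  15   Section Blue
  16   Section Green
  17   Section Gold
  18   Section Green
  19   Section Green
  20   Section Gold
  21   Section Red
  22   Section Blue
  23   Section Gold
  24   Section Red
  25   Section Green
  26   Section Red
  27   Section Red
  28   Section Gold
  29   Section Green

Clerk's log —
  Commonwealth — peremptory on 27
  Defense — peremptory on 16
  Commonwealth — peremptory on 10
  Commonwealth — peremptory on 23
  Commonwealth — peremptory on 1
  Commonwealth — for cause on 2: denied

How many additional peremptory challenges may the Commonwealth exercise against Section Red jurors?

Commonwealth peremptories so far: #27, #10, #23, #1 — 4 of 4 used, 0 left overall.
Against Section Red: #27 — 1 used; per-section cap 2 leaves 1.
Binding limit: min(0, 1) = 0.

0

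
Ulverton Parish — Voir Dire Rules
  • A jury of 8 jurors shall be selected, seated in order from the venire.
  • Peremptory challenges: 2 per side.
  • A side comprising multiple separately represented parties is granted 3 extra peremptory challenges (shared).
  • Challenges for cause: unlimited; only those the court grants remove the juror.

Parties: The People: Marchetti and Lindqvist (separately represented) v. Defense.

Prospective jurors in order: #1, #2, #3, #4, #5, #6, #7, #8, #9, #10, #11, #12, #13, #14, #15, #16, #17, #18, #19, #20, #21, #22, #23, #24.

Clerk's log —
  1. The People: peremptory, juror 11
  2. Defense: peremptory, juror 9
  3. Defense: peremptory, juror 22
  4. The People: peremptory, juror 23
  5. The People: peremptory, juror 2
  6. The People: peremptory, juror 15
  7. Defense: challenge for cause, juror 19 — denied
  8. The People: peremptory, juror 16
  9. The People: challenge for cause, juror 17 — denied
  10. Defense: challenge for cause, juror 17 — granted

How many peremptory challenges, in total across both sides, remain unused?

0

The People allotment: 2 base + 3 multi-party = 5. Defense allotment: 2.
The People peremptories used: #11, #23, #2, #15, #16 — 5 (the for-cause on #17 doesn't count).
Defense peremptories used: #9, #22 — 2 (for-cause on #19, #17 don't count).
Remaining: (5 − 5) + (2 − 2) = 0.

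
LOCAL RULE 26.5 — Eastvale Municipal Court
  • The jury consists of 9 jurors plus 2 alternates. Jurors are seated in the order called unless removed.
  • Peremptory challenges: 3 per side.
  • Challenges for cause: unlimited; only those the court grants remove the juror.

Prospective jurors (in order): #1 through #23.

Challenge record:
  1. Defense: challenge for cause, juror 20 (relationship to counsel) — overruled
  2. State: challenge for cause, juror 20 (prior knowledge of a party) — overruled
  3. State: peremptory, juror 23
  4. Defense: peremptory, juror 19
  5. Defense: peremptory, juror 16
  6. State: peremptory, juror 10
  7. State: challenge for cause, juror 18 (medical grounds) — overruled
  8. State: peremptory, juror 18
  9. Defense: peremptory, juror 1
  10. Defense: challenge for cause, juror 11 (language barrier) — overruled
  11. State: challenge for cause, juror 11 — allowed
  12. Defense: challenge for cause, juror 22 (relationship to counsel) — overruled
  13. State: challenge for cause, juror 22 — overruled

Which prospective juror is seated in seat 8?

9

Removed: #1, #10, #11, #16, #18, #19, #23. (#20, #22 stay — for-cause denied.)
Seating in order: seats 1–9 → #2, #3, #4, #5, #6, #7, #8, #9, #12; alternates → #13, #14.
So seat 8 is #9.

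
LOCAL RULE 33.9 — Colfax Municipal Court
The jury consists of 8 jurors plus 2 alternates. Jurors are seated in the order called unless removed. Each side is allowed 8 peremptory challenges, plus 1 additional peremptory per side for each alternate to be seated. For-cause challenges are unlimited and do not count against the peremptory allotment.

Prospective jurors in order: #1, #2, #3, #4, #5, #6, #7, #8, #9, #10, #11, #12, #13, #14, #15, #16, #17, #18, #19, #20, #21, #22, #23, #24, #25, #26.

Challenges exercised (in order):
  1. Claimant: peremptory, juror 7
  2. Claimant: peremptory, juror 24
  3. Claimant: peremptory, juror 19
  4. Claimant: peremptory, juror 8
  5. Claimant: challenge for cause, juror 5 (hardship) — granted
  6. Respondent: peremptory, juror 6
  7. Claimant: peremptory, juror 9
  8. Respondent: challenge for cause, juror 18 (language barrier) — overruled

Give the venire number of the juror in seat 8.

Removed: #5, #6, #7, #8, #9, #19, #24. (#18 stays — for-cause denied.)
Seating in order: seats 1–8 → #1, #2, #3, #4, #10, #11, #12, #13; alternates → #14, #15.
So seat 8 is #13.

13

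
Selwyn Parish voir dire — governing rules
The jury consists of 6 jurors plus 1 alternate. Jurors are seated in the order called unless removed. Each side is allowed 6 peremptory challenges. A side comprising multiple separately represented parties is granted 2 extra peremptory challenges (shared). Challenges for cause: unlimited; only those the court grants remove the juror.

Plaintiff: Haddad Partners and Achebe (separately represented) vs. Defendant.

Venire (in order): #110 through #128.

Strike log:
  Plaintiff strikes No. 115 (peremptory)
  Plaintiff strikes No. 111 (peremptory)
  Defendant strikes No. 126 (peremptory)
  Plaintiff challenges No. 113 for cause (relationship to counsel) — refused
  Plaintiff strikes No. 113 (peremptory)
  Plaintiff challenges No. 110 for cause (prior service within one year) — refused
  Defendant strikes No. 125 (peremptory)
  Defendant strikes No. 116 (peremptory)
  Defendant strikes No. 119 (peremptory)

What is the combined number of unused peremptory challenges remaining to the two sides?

7

Plaintiff allotment: 6 base + 2 multi-party = 8. Defendant allotment: 6.
Plaintiff peremptories used: #115, #111, #113 — 3 (for-cause on #113, #110 don't count).
Defendant peremptories used: #126, #125, #116, #119 — 4.
Remaining: (8 − 3) + (6 − 4) = 7.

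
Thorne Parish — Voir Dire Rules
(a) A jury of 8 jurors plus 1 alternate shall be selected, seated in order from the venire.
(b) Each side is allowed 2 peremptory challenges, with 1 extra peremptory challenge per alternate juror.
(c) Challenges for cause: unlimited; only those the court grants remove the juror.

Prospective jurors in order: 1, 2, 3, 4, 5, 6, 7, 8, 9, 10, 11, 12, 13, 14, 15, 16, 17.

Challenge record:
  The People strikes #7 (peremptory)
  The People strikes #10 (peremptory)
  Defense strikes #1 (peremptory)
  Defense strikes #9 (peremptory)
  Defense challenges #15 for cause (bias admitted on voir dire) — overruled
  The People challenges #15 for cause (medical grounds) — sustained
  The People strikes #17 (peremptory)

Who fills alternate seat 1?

Removed: #1, #7, #9, #10, #15, #17.
Seating in order: seats 1–8 → #2, #3, #4, #5, #6, #8, #11, #12; alternates → #13.
So alternate 1 is #13.

13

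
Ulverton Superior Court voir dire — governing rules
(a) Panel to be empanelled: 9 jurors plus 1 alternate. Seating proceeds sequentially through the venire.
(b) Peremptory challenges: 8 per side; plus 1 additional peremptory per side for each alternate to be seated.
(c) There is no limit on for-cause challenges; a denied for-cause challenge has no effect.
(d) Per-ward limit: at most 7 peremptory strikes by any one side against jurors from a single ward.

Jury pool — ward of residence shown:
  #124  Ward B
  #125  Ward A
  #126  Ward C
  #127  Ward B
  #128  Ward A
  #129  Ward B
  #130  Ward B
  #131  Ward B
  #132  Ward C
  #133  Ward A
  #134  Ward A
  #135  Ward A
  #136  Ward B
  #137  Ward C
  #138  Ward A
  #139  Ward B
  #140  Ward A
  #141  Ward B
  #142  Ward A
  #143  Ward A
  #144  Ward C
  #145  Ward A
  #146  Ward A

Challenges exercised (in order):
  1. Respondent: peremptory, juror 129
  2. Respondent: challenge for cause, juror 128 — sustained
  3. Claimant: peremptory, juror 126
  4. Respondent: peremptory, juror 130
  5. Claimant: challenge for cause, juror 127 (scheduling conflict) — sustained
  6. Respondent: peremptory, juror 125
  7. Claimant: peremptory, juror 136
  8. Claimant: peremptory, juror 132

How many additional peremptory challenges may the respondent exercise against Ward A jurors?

Respondent peremptories so far: #129, #130, #125 — 3 of 9 used, 6 left overall.
Against Ward A: #125 — 1 used; per-ward cap 7 leaves 6.
Binding limit: min(6, 6) = 6.

6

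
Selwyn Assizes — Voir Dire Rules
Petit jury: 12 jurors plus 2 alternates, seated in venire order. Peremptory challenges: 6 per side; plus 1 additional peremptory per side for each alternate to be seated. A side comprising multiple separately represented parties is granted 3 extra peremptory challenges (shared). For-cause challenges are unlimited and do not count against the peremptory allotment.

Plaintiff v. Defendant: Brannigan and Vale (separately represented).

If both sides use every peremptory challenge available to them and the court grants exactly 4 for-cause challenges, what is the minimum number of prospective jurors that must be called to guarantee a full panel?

Seats to fill: 12 + 2 alternates = 14.
Peremptories — Plaintiff: 6 + 1×2 = 8; Defendant: 6 + 1×2 + 3 = 11; total 19.
For-cause removals: 4.
Minimum venire: 14 + 19 + 4 = 37.

37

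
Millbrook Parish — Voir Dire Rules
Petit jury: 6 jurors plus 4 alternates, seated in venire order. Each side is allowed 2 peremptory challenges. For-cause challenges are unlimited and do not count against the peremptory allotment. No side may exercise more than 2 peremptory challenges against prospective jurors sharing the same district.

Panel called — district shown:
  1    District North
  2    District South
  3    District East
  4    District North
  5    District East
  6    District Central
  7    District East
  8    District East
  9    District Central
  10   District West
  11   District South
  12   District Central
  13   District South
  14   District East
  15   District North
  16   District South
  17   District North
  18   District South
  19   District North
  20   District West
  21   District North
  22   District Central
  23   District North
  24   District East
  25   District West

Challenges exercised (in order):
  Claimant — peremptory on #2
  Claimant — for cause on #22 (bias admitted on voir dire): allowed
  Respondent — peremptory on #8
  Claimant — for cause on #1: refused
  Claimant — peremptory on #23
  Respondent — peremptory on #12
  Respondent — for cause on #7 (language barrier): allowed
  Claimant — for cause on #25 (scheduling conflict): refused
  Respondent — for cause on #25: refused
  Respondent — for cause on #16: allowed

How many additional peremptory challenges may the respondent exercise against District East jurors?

0

Respondent peremptories so far: #8, #12 — 2 of 2 used, 0 left overall.
Against District East: #8 — 1 used; per-district cap 2 leaves 1.
Binding limit: min(0, 1) = 0.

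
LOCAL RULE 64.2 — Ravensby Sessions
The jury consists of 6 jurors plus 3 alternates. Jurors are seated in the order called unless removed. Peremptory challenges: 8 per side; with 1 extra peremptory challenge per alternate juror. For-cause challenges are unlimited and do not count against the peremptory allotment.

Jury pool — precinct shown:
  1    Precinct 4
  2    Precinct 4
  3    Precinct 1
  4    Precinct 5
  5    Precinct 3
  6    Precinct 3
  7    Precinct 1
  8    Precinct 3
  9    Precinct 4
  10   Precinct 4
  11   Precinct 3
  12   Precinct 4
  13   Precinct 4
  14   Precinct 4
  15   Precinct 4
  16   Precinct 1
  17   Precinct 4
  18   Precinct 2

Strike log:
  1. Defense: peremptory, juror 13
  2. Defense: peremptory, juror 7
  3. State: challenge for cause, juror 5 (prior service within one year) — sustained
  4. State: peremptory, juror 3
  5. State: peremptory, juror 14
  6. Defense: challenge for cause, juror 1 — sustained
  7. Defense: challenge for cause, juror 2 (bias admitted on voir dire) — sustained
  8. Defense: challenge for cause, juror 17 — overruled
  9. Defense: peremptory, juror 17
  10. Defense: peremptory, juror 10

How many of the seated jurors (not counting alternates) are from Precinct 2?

Removed: #1, #2, #3, #5, #7, #10, #13, #14, #17.
Seated jurors 1–6: #4, #6, #8, #9, #11, #12 (alternates #15, #16, #18 not counted).
None of those are in Precinct 2 → 0.

0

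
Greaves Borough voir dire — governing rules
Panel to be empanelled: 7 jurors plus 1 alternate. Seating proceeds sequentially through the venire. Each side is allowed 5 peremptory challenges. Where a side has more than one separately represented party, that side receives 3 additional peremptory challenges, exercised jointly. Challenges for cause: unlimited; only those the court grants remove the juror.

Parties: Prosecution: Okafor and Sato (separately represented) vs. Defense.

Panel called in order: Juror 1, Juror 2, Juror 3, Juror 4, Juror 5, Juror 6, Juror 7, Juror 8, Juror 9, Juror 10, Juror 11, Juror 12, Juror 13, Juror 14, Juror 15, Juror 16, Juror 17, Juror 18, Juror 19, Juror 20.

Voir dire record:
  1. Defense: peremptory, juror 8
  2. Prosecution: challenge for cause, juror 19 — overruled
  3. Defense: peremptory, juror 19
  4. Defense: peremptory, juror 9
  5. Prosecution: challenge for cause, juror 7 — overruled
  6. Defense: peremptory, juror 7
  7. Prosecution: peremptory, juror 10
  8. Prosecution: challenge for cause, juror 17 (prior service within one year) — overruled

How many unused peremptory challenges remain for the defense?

1

Defense allotment: 5.
Defense peremptories used: #8, #19, #9, #7 — 4.
Remaining: 5 − 4 = 1.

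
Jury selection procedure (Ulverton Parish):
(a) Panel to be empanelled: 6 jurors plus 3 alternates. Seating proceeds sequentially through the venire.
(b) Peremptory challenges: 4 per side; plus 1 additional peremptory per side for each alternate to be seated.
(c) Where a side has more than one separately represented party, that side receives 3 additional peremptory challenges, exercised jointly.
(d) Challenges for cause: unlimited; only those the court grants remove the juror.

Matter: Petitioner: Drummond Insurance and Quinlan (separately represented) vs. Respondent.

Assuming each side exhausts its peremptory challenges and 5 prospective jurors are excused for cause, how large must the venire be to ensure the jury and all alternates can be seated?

Seats to fill: 6 + 3 alternates = 9.
Peremptories — Petitioner: 4 + 1×3 + 3 = 10; Respondent: 4 + 1×3 = 7; total 17.
For-cause removals: 5.
Minimum venire: 9 + 17 + 5 = 31.

31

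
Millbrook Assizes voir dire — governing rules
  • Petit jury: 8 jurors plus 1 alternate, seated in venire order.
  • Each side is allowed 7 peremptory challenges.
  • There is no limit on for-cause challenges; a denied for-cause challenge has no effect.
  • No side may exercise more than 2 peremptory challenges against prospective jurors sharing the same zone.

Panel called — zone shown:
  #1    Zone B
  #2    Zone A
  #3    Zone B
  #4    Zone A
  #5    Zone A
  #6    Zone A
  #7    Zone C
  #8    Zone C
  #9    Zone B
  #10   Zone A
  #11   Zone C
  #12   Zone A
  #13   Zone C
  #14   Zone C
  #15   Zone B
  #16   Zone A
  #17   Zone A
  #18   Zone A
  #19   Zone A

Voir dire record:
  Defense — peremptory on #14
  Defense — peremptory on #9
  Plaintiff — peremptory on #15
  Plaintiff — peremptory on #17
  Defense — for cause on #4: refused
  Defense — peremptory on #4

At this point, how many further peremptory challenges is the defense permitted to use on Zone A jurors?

Defense peremptories so far: #14, #9, #4 — 3 of 7 used, 4 left overall.
Against Zone A: #4 — 1 used; per-zone cap 2 leaves 1.
Binding limit: min(4, 1) = 1.

1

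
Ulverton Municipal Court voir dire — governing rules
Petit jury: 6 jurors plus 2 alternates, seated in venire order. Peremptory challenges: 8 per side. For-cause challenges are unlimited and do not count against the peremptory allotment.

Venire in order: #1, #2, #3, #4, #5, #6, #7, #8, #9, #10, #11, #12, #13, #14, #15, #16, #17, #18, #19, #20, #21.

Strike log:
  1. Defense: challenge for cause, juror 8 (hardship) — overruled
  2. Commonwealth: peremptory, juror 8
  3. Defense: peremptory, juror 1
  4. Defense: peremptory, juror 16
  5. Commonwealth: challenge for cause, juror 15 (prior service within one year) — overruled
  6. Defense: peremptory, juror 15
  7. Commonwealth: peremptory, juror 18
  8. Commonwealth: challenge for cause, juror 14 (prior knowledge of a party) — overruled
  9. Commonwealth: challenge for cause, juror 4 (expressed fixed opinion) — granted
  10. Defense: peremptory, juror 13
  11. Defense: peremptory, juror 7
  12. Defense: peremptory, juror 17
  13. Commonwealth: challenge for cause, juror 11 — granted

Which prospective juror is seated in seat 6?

10

Removed: #1, #4, #7, #8, #11, #13, #15, #16, #17, #18. (#14 stays — for-cause denied.)
Seating in order: seats 1–6 → #2, #3, #5, #6, #9, #10; alternates → #12, #14.
So seat 6 is #10.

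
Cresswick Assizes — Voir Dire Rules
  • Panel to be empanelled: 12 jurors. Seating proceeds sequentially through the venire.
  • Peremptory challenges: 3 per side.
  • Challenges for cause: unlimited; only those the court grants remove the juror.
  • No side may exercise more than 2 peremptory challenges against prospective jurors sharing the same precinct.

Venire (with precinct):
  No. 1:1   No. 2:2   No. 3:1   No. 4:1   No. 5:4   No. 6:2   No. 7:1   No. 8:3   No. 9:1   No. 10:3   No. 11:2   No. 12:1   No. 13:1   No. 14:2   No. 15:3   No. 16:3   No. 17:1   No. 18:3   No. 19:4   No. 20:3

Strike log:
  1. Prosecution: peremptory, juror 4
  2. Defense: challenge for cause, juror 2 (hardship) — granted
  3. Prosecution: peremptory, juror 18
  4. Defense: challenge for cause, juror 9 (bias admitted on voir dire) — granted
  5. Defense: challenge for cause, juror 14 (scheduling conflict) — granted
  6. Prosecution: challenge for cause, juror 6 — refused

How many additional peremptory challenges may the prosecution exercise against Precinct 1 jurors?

Prosecution peremptories so far: #4, #18 — 2 of 3 used, 1 left overall.
Against Precinct 1: #4 — 1 used; per-precinct cap 2 leaves 1.
Binding limit: min(1, 1) = 1.

1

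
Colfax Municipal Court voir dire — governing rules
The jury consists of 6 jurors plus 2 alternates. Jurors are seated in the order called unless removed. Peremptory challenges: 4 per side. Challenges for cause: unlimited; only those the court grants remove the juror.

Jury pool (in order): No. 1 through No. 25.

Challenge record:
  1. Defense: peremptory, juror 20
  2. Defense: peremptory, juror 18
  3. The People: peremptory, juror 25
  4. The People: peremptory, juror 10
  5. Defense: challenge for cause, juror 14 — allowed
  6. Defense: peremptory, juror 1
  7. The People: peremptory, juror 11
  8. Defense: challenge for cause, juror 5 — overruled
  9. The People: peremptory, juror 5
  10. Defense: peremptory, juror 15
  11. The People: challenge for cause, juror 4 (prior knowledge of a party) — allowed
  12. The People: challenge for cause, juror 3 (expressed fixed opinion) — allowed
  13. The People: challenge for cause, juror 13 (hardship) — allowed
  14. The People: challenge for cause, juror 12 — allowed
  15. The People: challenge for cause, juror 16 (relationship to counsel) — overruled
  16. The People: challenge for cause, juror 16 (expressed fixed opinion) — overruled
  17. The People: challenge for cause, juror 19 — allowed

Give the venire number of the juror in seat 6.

Removed: #1, #3, #4, #5, #10, #11, #12, #13, #14, #15, #18, #19, #20, #25. (#16 stays — for-cause denied.)
Filling seats in venire order through position 6: #2, #6, #7, #8, #9, #16.
So seat 6 is #16.

16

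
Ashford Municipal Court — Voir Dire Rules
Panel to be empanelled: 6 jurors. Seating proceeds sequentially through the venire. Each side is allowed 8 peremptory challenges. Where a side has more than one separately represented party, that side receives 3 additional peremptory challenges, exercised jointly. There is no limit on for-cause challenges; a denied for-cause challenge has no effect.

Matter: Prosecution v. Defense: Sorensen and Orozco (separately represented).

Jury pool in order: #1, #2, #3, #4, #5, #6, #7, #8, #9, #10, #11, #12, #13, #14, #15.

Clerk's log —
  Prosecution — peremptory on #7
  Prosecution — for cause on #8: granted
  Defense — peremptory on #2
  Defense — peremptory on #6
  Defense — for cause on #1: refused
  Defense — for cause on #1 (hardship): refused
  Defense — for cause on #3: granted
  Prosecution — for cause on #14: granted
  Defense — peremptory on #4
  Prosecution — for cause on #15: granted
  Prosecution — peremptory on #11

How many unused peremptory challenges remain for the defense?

Defense allotment: 8 base + 3 multi-party = 11.
Defense peremptories used: #2, #6, #4 — 3 (for-cause on #1, #1, #3 don't count).
Remaining: 11 − 3 = 8.

8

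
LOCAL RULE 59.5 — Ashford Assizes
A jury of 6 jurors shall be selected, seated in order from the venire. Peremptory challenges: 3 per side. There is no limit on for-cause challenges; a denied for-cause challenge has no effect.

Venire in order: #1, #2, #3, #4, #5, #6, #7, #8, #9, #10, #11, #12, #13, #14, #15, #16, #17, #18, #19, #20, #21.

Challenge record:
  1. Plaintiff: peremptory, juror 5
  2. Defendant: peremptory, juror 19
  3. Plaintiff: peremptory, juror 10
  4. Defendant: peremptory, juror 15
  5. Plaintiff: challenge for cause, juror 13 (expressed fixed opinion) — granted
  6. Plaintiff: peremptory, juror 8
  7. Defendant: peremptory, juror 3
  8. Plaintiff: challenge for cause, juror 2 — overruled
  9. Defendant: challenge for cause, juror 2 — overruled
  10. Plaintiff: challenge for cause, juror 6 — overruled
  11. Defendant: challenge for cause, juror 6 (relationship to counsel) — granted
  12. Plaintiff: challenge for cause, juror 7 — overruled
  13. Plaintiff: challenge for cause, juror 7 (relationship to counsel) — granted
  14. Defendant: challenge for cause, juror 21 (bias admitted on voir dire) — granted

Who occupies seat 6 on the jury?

12

Removed: #3, #5, #6, #7, #8, #10, #13, #15, #19, #21. (#2 stays — for-cause denied.)
Seating in order: seats 1–6 → #1, #2, #4, #9, #11, #12.
So seat 6 is #12.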